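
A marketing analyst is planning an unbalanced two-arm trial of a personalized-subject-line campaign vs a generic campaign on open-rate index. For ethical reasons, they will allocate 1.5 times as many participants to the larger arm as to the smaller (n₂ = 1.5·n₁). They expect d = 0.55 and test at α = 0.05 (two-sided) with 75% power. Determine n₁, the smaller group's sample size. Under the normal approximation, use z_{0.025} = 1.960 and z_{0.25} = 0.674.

With allocation ratio k = n₂/n₁ = 1.5, Var(x̄₁−x̄₂) = σ²(1/n₁ + 1/(k·n₁)) = σ²·(k+1)/(k·n₁).
So n₁ = (1 + 1/k)·((z_{α/2} + z_β)/d)² = 1.667 × (2.634/0.55)².
n₁ = 1.667 × 22.94 = 38.2.
Round up: n₁ = 39, giving n₂ = ⌈1.5 × 39⌉ = ⌈58.5⌉ = 59.

n₁ = 39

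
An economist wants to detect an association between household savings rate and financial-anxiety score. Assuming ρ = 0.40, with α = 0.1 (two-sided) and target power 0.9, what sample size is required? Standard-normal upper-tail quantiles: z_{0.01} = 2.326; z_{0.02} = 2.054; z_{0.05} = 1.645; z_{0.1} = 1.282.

Fisher's z: C = ½·ln((1+r)/(1−r)) = ½·ln(2.3333) = 0.4236.
n = ((z_{α/2} + z_β)/C)² + 3.
(1.645 + 1.282) / 0.4236 = 2.927 / 0.4236 = 6.910.
n = 6.910² + 3 = 47.75 + 3 = 50.7.
Round up.

n = 51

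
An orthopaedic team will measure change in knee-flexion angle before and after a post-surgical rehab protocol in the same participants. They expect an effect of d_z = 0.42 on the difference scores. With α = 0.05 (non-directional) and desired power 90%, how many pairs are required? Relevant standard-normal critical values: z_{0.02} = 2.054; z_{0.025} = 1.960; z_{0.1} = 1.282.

For a paired (one-sample on differences) test: n = ((z_{α/2} + z_β) / d)².
z_{α/2} + z_β = 1.960 + 1.282 = 3.242.
n = (3.242 / 0.42)² = 7.719² = 59.58.
Round up.

n = 60 pairs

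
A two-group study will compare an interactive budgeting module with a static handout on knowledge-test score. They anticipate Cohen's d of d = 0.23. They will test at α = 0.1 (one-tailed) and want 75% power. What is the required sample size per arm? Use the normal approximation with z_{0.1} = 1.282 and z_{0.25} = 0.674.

n = 145 per group

For two independent groups with equal n: n = 2·((z_{α} + z_β) / d)².
z_{α} + z_β = 1.282 + 0.674 = 1.956.
n = 2 × (1.956 / 0.23)² = 2 × 8.504² = 2 × 72.32 = 144.6.
Round up to the next whole participant.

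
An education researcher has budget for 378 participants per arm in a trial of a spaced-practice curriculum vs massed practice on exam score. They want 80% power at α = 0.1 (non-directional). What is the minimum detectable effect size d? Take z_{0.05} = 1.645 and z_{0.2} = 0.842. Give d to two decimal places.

d_min ≈ 0.18

For two independent groups of n = 378 each: d_min = (z_{α/2} + z_β)·√(2/n).
z-sum = 1.645 + 0.842 = 2.487.
d_min = 2.487 × √(2/378) = 2.487 × 0.0727 = 0.181.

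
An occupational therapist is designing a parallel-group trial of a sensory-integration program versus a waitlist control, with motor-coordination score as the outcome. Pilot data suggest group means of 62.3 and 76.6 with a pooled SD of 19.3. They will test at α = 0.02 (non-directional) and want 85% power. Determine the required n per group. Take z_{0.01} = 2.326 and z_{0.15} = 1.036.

Cohen's d = |M₁ − M₂| / SD_pooled = |62.3 − 76.6| / 19.3 = 14.3 / 19.3 = 0.741.
For two independent groups with equal n: n = 2·((z_{α/2} + z_β) / d)².
z_{α/2} + z_β = 2.326 + 1.036 = 3.362.
n = 2 × (3.362 / 0.741)² = 2 × 4.537² = 2 × 20.59 = 41.2.
Round up to the next whole participant.

n = 42 per group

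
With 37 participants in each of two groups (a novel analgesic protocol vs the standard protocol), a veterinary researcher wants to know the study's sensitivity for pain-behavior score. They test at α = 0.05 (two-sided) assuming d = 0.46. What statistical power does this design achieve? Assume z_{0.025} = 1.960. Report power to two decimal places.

For two equal groups, power = Φ(d·√(n/2) − z_{α/2}).
d·√(n/2) = 0.46 × √(37/2) = 0.46 × 4.301 = 1.979.
z_β = 1.979 − 1.960 = 0.019.
Power = Φ(0.019) = 0.507.

power ≈ 0.51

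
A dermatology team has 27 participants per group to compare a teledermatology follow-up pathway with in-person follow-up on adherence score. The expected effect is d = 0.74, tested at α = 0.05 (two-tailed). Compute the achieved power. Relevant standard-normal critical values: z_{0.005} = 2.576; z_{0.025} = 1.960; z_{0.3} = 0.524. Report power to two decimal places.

power ≈ 0.78

For two equal groups, power = Φ(d·√(n/2) − z_{α/2}).
d·√(n/2) = 0.74 × √(27/2) = 0.74 × 3.674 = 2.719.
z_β = 2.719 − 1.960 = 0.759.
Power = Φ(0.759) = 0.776.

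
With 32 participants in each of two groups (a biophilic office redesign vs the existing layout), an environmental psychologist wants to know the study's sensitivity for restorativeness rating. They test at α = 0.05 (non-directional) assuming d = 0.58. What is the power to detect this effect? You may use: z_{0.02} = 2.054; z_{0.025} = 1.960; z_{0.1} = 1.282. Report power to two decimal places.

For two equal groups, power = Φ(d·√(n/2) − z_{α/2}).
d·√(n/2) = 0.58 × √(32/2) = 0.58 × 4.000 = 2.320.
z_β = 2.320 − 1.960 = 0.360.
Power = Φ(0.360) = 0.641.

power ≈ 0.64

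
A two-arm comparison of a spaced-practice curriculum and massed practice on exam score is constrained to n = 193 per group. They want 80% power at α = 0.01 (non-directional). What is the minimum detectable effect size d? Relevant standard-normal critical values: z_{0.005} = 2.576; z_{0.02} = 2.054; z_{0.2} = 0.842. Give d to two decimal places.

For two independent groups of n = 193 each: d_min = (z_{α/2} + z_β)·√(2/n).
z-sum = 2.576 + 0.842 = 3.418.
d_min = 3.418 × √(2/193) = 3.418 × 0.1018 = 0.348.

d_min ≈ 0.35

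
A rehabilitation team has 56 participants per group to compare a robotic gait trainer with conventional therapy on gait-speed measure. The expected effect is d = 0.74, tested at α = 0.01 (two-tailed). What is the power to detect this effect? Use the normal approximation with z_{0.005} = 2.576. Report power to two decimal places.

For two equal groups, power = Φ(d·√(n/2) − z_{α/2}).
d·√(n/2) = 0.74 × √(56/2) = 0.74 × 5.292 = 3.916.
z_β = 3.916 − 2.576 = 1.340.
Power = Φ(1.340) = 0.910.

power ≈ 0.91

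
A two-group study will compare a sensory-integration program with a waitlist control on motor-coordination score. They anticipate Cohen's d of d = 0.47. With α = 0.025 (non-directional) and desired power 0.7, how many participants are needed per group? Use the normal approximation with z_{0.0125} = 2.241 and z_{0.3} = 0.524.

For two independent groups with equal n: n = 2·((z_{α/2} + z_β) / d)².
z_{α/2} + z_β = 2.241 + 0.524 = 2.765.
n = 2 × (2.765 / 0.47)² = 2 × 5.883² = 2 × 34.61 = 69.2.
Round up to the next whole participant.

n = 70 per group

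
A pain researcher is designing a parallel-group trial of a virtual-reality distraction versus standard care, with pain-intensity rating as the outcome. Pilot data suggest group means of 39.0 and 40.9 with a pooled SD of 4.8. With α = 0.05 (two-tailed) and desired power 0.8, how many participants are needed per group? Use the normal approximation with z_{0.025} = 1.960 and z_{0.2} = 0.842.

Cohen's d = |M₁ − M₂| / SD_pooled = |39.0 − 40.9| / 4.8 = 1.9 / 4.8 = 0.396.
For two independent groups with equal n: n = 2·((z_{α/2} + z_β) / d)².
z_{α/2} + z_β = 1.960 + 0.842 = 2.802.
n = 2 × (2.802 / 0.396)² = 2 × 7.076² = 2 × 50.07 = 100.1.
Round up to the next whole participant.

n = 101 per group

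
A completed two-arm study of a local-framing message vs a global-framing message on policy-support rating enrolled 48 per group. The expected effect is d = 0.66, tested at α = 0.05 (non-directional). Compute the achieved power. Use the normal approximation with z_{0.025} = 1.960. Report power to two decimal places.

For two equal groups, power = Φ(d·√(n/2) − z_{α/2}).
d·√(n/2) = 0.66 × √(48/2) = 0.66 × 4.899 = 3.233.
z_β = 3.233 − 1.960 = 1.273.
Power = Φ(1.273) = 0.899.

power ≈ 0.90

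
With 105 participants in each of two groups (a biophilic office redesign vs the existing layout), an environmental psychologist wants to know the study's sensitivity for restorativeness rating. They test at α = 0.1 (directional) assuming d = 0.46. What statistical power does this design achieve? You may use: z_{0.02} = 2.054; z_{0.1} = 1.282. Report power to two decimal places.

For two equal groups, power = Φ(d·√(n/2) − z_{α}).
d·√(n/2) = 0.46 × √(105/2) = 0.46 × 7.246 = 3.333.
z_β = 3.333 − 1.282 = 2.051.
Power = Φ(2.051) = 0.980.

power ≈ 0.98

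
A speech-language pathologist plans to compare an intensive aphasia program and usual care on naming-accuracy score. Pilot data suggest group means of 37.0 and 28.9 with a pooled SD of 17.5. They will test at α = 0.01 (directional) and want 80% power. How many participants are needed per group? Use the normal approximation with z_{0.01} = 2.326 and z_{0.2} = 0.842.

n = 94 per group

Cohen's d = |M₁ − M₂| / SD_pooled = |37.0 − 28.9| / 17.5 = 8.1 / 17.5 = 0.463.
For two independent groups with equal n: n = 2·((z_{α} + z_β) / d)².
z_{α} + z_β = 2.326 + 0.842 = 3.168.
n = 2 × (3.168 / 0.463)² = 2 × 6.842² = 2 × 46.82 = 93.6.
Round up to the next whole participant.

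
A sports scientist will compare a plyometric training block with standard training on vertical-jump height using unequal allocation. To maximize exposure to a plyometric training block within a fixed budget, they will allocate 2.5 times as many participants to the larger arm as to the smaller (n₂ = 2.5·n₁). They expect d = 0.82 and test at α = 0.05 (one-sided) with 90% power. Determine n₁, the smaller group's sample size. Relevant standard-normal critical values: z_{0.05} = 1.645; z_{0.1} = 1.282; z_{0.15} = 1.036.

n₁ = 18

With allocation ratio k = n₂/n₁ = 2.5, Var(x̄₁−x̄₂) = σ²(1/n₁ + 1/(k·n₁)) = σ²·(k+1)/(k·n₁).
So n₁ = (1 + 1/k)·((z_{α} + z_β)/d)² = 1.400 × (2.927/0.82)².
n₁ = 1.400 × 12.74 = 17.8.
Round up: n₁ = 18, giving n₂ = 2.5 × 18 = 45.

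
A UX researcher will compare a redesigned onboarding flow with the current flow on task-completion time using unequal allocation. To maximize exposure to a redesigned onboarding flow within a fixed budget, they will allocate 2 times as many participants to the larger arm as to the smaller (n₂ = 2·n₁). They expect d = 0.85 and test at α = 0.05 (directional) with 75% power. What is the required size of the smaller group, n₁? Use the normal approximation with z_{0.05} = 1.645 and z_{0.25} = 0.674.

With allocation ratio k = n₂/n₁ = 2, Var(x̄₁−x̄₂) = σ²(1/n₁ + 1/(k·n₁)) = σ²·(k+1)/(k·n₁).
So n₁ = (1 + 1/k)·((z_{α} + z_β)/d)² = 1.500 × (2.319/0.85)².
n₁ = 1.500 × 7.44 = 11.2.
Round up: n₁ = 12, giving n₂ = 2 × 12 = 24.

n₁ = 12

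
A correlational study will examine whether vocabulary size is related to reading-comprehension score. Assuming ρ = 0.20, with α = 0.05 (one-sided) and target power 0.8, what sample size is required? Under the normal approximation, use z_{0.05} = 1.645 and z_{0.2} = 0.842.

Fisher's z: C = ½·ln((1+r)/(1−r)) = ½·ln(1.5000) = 0.2027.
n = ((z_{α} + z_β)/C)² + 3.
(1.645 + 0.842) / 0.2027 = 2.487 / 0.2027 = 12.269.
n = 12.269² + 3 = 150.54 + 3 = 153.5.
Round up.

n = 154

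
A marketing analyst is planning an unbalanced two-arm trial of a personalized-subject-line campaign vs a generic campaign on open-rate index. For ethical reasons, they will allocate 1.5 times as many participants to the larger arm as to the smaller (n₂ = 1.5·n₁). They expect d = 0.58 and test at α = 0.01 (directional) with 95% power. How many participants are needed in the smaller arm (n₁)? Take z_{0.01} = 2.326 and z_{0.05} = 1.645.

With allocation ratio k = n₂/n₁ = 1.5, Var(x̄₁−x̄₂) = σ²(1/n₁ + 1/(k·n₁)) = σ²·(k+1)/(k·n₁).
So n₁ = (1 + 1/k)·((z_{α} + z_β)/d)² = 1.667 × (3.971/0.58)².
n₁ = 1.667 × 46.88 = 78.1.
Round up: n₁ = 79, giving n₂ = ⌈1.5 × 79⌉ = ⌈118.5⌉ = 119.

n₁ = 79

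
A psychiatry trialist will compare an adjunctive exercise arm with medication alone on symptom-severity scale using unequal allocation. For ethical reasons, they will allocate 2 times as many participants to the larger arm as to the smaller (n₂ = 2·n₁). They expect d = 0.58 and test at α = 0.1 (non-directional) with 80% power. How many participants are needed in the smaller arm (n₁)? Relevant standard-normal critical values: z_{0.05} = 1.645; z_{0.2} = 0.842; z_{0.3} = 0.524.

n₁ = 28

With allocation ratio k = n₂/n₁ = 2, Var(x̄₁−x̄₂) = σ²(1/n₁ + 1/(k·n₁)) = σ²·(k+1)/(k·n₁).
So n₁ = (1 + 1/k)·((z_{α/2} + z_β)/d)² = 1.500 × (2.487/0.58)².
n₁ = 1.500 × 18.39 = 27.6.
Round up: n₁ = 28, giving n₂ = 2 × 28 = 56.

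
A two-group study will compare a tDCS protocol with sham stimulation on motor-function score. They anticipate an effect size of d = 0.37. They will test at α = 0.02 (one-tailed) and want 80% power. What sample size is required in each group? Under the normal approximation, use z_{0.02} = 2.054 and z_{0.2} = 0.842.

n = 123 per group

For two independent groups with equal n: n = 2·((z_{α} + z_β) / d)².
z_{α} + z_β = 2.054 + 0.842 = 2.896.
n = 2 × (2.896 / 0.37)² = 2 × 7.827² = 2 × 61.26 = 122.5.
Round up to the next whole participant.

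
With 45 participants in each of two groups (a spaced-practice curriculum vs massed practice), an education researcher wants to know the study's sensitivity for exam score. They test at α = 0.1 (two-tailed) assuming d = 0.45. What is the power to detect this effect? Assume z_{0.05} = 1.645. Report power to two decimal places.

power ≈ 0.69

For two equal groups, power = Φ(d·√(n/2) − z_{α/2}).
d·√(n/2) = 0.45 × √(45/2) = 0.45 × 4.743 = 2.135.
z_β = 2.135 − 1.645 = 0.490.
Power = Φ(0.490) = 0.688.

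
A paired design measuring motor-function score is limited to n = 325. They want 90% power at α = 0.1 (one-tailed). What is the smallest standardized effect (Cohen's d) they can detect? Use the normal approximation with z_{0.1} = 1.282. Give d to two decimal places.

d_min ≈ 0.14

For a single sample (or paired design) of n = 325: d_min = (z_{α} + z_β)/√n.
z-sum = 1.282 + 1.282 = 2.564.
d_min = 2.564 / √325 = 2.564 / 18.028 = 0.142.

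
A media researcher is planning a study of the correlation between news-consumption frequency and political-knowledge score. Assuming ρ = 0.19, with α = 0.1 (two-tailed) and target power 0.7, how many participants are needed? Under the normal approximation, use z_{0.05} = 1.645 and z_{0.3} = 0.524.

n = 131

Fisher's z: C = ½·ln((1+r)/(1−r)) = ½·ln(1.4691) = 0.1923.
n = ((z_{α/2} + z_β)/C)² + 3.
(1.645 + 0.524) / 0.1923 = 2.169 / 0.1923 = 11.279.
n = 11.279² + 3 = 127.22 + 3 = 130.2.
Round up.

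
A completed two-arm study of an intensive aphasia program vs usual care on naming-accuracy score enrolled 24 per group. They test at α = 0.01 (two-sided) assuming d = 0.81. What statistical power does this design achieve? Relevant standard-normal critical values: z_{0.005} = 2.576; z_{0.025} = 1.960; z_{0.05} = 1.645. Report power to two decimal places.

power ≈ 0.59

For two equal groups, power = Φ(d·√(n/2) − z_{α/2}).
d·√(n/2) = 0.81 × √(24/2) = 0.81 × 3.464 = 2.806.
z_β = 2.806 − 2.576 = 0.230.
Power = Φ(0.230) = 0.591.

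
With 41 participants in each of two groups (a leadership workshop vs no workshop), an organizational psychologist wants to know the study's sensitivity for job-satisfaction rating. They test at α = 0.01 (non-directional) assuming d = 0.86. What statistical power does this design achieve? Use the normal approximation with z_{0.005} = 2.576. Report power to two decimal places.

For two equal groups, power = Φ(d·√(n/2) − z_{α/2}).
d·√(n/2) = 0.86 × √(41/2) = 0.86 × 4.528 = 3.894.
z_β = 3.894 − 2.576 = 1.318.
Power = Φ(1.318) = 0.906.

power ≈ 0.91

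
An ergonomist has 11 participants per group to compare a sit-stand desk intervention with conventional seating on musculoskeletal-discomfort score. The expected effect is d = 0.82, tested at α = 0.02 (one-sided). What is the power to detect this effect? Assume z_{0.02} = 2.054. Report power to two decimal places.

For two equal groups, power = Φ(d·√(n/2) − z_{α}).
d·√(n/2) = 0.82 × √(11/2) = 0.82 × 2.345 = 1.923.
z_β = 1.923 − 2.054 = -0.131.
Power = Φ(-0.131) = 0.448.

power ≈ 0.45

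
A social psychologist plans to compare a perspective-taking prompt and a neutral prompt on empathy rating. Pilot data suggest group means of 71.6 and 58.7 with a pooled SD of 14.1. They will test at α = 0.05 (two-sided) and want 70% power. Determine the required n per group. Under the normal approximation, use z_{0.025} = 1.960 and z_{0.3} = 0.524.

Cohen's d = |M₁ − M₂| / SD_pooled = |71.6 − 58.7| / 14.1 = 12.9 / 14.1 = 0.915.
For two independent groups with equal n: n = 2·((z_{α/2} + z_β) / d)².
z_{α/2} + z_β = 1.960 + 0.524 = 2.484.
n = 2 × (2.484 / 0.915)² = 2 × 2.715² = 2 × 7.37 = 14.7.
Round up to the next whole participant.

n = 15 per group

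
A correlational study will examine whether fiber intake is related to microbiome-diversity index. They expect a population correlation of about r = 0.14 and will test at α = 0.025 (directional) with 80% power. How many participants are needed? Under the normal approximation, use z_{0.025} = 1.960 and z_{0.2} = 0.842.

n = 399

Fisher's z: C = ½·ln((1+r)/(1−r)) = ½·ln(1.3256) = 0.1409.
n = ((z_{α} + z_β)/C)² + 3.
(1.960 + 0.842) / 0.1409 = 2.802 / 0.1409 = 19.886.
n = 19.886² + 3 = 395.47 + 3 = 398.5.
Round up.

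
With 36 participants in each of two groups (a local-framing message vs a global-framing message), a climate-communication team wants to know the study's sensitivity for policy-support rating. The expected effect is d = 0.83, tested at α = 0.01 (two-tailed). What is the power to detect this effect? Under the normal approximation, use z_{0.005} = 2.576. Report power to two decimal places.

power ≈ 0.83

For two equal groups, power = Φ(d·√(n/2) − z_{α/2}).
d·√(n/2) = 0.83 × √(36/2) = 0.83 × 4.243 = 3.521.
z_β = 3.521 − 2.576 = 0.945.
Power = Φ(0.945) = 0.828.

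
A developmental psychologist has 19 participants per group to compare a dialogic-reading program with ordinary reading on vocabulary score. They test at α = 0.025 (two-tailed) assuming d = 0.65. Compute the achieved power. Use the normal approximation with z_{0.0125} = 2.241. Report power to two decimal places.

For two equal groups, power = Φ(d·√(n/2) − z_{α/2}).
d·√(n/2) = 0.65 × √(19/2) = 0.65 × 3.082 = 2.003.
z_β = 2.003 − 2.241 = -0.238.
Power = Φ(-0.238) = 0.406.

power ≈ 0.41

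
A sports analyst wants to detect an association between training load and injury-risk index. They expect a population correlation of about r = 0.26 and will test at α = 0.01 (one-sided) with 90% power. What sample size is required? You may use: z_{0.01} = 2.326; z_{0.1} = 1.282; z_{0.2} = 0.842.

n = 187

Fisher's z: C = ½·ln((1+r)/(1−r)) = ½·ln(1.7027) = 0.2661.
n = ((z_{α} + z_β)/C)² + 3.
(2.326 + 1.282) / 0.2661 = 3.608 / 0.2661 = 13.559.
n = 13.559² + 3 = 183.84 + 3 = 186.8.
Round up.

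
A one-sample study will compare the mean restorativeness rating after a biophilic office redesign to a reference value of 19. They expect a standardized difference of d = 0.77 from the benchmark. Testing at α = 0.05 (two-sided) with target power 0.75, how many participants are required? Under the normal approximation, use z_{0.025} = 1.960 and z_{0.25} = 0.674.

For a one-sample test: n = ((z_{α/2} + z_β) / d)².
z_{α/2} + z_β = 1.960 + 0.674 = 2.634.
n = (2.634 / 0.77)² = 3.421² = 11.70.
Round up.

n = 12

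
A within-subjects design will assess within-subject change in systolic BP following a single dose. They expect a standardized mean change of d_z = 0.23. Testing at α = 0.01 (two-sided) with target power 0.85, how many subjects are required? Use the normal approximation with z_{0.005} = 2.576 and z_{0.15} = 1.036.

n = 247 pairs

For a paired (one-sample on differences) test: n = ((z_{α/2} + z_β) / d)².
z_{α/2} + z_β = 2.576 + 1.036 = 3.612.
n = (3.612 / 0.23)² = 15.704² = 246.63.
Round up.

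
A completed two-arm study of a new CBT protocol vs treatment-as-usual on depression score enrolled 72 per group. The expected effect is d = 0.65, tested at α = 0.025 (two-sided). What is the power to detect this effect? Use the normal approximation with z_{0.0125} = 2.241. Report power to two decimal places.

power ≈ 0.95

For two equal groups, power = Φ(d·√(n/2) − z_{α/2}).
d·√(n/2) = 0.65 × √(72/2) = 0.65 × 6.000 = 3.900.
z_β = 3.900 − 2.241 = 1.659.
Power = Φ(1.659) = 0.951.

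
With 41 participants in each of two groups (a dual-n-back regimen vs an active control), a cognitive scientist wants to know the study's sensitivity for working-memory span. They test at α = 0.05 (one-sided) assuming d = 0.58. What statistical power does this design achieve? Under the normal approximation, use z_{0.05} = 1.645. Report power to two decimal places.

For two equal groups, power = Φ(d·√(n/2) − z_{α}).
d·√(n/2) = 0.58 × √(41/2) = 0.58 × 4.528 = 2.626.
z_β = 2.626 − 1.645 = 0.981.
Power = Φ(0.981) = 0.837.

power ≈ 0.84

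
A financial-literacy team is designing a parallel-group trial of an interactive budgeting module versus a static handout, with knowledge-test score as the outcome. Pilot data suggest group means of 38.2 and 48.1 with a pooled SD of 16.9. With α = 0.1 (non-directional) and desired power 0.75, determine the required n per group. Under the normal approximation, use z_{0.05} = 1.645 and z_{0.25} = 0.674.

Cohen's d = |M₁ − M₂| / SD_pooled = |38.2 − 48.1| / 16.9 = 9.9 / 16.9 = 0.586.
For two independent groups with equal n: n = 2·((z_{α/2} + z_β) / d)².
z_{α/2} + z_β = 1.645 + 0.674 = 2.319.
n = 2 × (2.319 / 0.586)² = 2 × 3.957² = 2 × 15.66 = 31.3.
Round up to the next whole participant.

n = 32 per group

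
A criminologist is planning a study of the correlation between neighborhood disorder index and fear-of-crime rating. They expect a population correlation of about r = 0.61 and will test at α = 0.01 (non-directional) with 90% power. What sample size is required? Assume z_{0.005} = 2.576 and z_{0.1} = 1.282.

n = 33

Fisher's z: C = ½·ln((1+r)/(1−r)) = ½·ln(4.1282) = 0.7089.
n = ((z_{α/2} + z_β)/C)² + 3.
(2.576 + 1.282) / 0.7089 = 3.858 / 0.7089 = 5.442.
n = 5.442² + 3 = 29.62 + 3 = 32.6.
Round up.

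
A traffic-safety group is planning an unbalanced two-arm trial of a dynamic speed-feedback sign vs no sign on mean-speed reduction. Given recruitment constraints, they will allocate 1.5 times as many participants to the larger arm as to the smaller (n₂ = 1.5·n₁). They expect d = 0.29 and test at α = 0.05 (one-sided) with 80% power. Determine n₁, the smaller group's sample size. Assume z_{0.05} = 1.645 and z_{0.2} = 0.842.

n₁ = 123

With allocation ratio k = n₂/n₁ = 1.5, Var(x̄₁−x̄₂) = σ²(1/n₁ + 1/(k·n₁)) = σ²·(k+1)/(k·n₁).
So n₁ = (1 + 1/k)·((z_{α} + z_β)/d)² = 1.667 × (2.487/0.29)².
n₁ = 1.667 × 73.55 = 122.6.
Round up: n₁ = 123, giving n₂ = ⌈1.5 × 123⌉ = ⌈184.5⌉ = 185.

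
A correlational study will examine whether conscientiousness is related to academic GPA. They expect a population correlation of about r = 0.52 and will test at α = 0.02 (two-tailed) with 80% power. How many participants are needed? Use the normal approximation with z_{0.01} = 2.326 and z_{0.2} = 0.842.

Fisher's z: C = ½·ln((1+r)/(1−r)) = ½·ln(3.1667) = 0.5763.
n = ((z_{α/2} + z_β)/C)² + 3.
(2.326 + 0.842) / 0.5763 = 3.168 / 0.5763 = 5.497.
n = 5.497² + 3 = 30.22 + 3 = 33.2.
Round up.

n = 34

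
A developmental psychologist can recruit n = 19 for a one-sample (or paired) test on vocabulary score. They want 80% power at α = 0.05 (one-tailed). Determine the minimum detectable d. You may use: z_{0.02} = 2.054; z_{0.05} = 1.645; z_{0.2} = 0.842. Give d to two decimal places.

For a single sample (or paired design) of n = 19: d_min = (z_{α} + z_β)/√n.
z-sum = 1.645 + 0.842 = 2.487.
d_min = 2.487 / √19 = 2.487 / 4.359 = 0.571.

d_min ≈ 0.57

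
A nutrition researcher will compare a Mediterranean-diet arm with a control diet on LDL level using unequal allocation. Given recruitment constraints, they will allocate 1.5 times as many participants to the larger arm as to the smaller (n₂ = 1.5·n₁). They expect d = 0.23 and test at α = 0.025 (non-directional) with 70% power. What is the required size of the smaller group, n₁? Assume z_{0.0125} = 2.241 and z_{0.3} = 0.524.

n₁ = 241

With allocation ratio k = n₂/n₁ = 1.5, Var(x̄₁−x̄₂) = σ²(1/n₁ + 1/(k·n₁)) = σ²·(k+1)/(k·n₁).
So n₁ = (1 + 1/k)·((z_{α/2} + z_β)/d)² = 1.667 × (2.765/0.23)².
n₁ = 1.667 × 144.52 = 240.9.
Round up: n₁ = 241, giving n₂ = ⌈1.5 × 241⌉ = ⌈361.5⌉ = 362.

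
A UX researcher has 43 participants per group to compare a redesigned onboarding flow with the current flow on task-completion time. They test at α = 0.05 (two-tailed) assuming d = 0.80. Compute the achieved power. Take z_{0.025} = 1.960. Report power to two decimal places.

power ≈ 0.96

For two equal groups, power = Φ(d·√(n/2) − z_{α/2}).
d·√(n/2) = 0.80 × √(43/2) = 0.80 × 4.637 = 3.709.
z_β = 3.709 − 1.960 = 1.749.
Power = Φ(1.749) = 0.960.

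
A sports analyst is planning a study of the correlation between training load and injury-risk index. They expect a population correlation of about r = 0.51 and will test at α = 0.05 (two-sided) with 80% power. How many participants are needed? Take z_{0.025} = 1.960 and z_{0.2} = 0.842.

Fisher's z: C = ½·ln((1+r)/(1−r)) = ½·ln(3.0816) = 0.5627.
n = ((z_{α/2} + z_β)/C)² + 3.
(1.960 + 0.842) / 0.5627 = 2.802 / 0.5627 = 4.980.
n = 4.980² + 3 = 24.80 + 3 = 27.8.
Round up.

n = 28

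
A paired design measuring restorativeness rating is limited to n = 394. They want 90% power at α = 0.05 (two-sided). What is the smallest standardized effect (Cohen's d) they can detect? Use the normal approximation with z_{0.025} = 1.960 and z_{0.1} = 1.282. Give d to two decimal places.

For a single sample (or paired design) of n = 394: d_min = (z_{α/2} + z_β)/√n.
z-sum = 1.960 + 1.282 = 3.242.
d_min = 3.242 / √394 = 3.242 / 19.849 = 0.163.

d_min ≈ 0.16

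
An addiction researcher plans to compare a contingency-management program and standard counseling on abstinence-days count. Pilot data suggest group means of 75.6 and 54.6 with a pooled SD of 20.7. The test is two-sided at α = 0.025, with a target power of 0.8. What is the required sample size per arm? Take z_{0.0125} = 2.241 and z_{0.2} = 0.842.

n = 19 per group

Cohen's d = |M₁ − M₂| / SD_pooled = |75.6 − 54.6| / 20.7 = 21.0 / 20.7 = 1.014.
For two independent groups with equal n: n = 2·((z_{α/2} + z_β) / d)².
z_{α/2} + z_β = 2.241 + 0.842 = 3.083.
n = 2 × (3.083 / 1.014)² = 2 × 3.040² = 2 × 9.24 = 18.5.
Round up to the next whole participant.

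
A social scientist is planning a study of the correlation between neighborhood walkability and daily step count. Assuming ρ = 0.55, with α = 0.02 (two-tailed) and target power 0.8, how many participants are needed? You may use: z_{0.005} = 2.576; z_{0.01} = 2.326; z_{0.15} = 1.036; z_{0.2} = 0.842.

Fisher's z: C = ½·ln((1+r)/(1−r)) = ½·ln(3.4444) = 0.6184.
n = ((z_{α/2} + z_β)/C)² + 3.
(2.326 + 0.842) / 0.6184 = 3.168 / 0.6184 = 5.123.
n = 5.123² + 3 = 26.24 + 3 = 29.2.
Round up.

n = 30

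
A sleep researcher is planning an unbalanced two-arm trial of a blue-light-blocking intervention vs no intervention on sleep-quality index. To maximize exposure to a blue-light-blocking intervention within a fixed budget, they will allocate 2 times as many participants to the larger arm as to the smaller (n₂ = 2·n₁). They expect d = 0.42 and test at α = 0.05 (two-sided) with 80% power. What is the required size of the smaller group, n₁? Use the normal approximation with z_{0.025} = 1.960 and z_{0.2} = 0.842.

n₁ = 67

With allocation ratio k = n₂/n₁ = 2, Var(x̄₁−x̄₂) = σ²(1/n₁ + 1/(k·n₁)) = σ²·(k+1)/(k·n₁).
So n₁ = (1 + 1/k)·((z_{α/2} + z_β)/d)² = 1.500 × (2.802/0.42)².
n₁ = 1.500 × 44.51 = 66.8.
Round up: n₁ = 67, giving n₂ = 2 × 67 = 134.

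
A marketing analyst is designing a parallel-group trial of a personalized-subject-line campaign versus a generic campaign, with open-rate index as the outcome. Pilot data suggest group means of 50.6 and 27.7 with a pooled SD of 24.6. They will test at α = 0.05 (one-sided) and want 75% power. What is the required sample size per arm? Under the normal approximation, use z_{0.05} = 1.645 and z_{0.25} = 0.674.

Cohen's d = |M₁ − M₂| / SD_pooled = |50.6 − 27.7| / 24.6 = 22.9 / 24.6 = 0.931.
For two independent groups with equal n: n = 2·((z_{α} + z_β) / d)².
z_{α} + z_β = 1.645 + 0.674 = 2.319.
n = 2 × (2.319 / 0.931)² = 2 × 2.491² = 2 × 6.20 = 12.4.
Round up to the next whole participant.

n = 13 per group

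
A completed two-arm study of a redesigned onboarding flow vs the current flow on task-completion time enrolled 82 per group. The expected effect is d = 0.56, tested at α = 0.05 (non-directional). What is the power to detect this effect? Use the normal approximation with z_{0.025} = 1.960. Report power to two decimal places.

power ≈ 0.95

For two equal groups, power = Φ(d·√(n/2) − z_{α/2}).
d·√(n/2) = 0.56 × √(82/2) = 0.56 × 6.403 = 3.586.
z_β = 3.586 − 1.960 = 1.626.
Power = Φ(1.626) = 0.948.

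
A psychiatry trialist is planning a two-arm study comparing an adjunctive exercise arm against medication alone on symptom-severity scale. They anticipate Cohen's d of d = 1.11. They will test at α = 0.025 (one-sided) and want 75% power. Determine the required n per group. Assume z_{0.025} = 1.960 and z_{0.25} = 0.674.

n = 12 per group

For two independent groups with equal n: n = 2·((z_{α} + z_β) / d)².
z_{α} + z_β = 1.960 + 0.674 = 2.634.
n = 2 × (2.634 / 1.11)² = 2 × 2.373² = 2 × 5.63 = 11.3.
Round up to the next whole participant.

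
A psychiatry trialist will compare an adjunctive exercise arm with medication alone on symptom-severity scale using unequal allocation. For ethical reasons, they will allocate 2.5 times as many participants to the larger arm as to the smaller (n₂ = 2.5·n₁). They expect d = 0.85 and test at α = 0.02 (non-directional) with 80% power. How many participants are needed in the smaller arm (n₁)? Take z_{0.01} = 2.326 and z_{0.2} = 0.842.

n₁ = 20

With allocation ratio k = n₂/n₁ = 2.5, Var(x̄₁−x̄₂) = σ²(1/n₁ + 1/(k·n₁)) = σ²·(k+1)/(k·n₁).
So n₁ = (1 + 1/k)·((z_{α/2} + z_β)/d)² = 1.400 × (3.168/0.85)².
n₁ = 1.400 × 13.89 = 19.4.
Round up: n₁ = 20, giving n₂ = 2.5 × 20 = 50.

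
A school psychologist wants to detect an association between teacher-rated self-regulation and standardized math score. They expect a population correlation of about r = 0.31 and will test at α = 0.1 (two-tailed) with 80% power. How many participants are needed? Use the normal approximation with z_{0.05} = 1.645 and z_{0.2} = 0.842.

Fisher's z: C = ½·ln((1+r)/(1−r)) = ½·ln(1.8986) = 0.3205.
n = ((z_{α/2} + z_β)/C)² + 3.
(1.645 + 0.842) / 0.3205 = 2.487 / 0.3205 = 7.760.
n = 7.760² + 3 = 60.21 + 3 = 63.2.
Round up.

n = 64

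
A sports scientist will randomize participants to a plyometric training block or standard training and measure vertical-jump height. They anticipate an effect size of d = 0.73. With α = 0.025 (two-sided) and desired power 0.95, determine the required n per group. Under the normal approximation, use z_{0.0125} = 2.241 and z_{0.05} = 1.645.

For two independent groups with equal n: n = 2·((z_{α/2} + z_β) / d)².
z_{α/2} + z_β = 2.241 + 1.645 = 3.886.
n = 2 × (3.886 / 0.73)² = 2 × 5.323² = 2 × 28.34 = 56.7.
Round up to the next whole participant.

n = 57 per group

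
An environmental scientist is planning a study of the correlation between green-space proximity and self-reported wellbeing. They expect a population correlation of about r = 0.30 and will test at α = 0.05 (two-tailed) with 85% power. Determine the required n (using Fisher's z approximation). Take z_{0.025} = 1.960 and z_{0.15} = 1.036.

n = 97

Fisher's z: C = ½·ln((1+r)/(1−r)) = ½·ln(1.8571) = 0.3095.
n = ((z_{α/2} + z_β)/C)² + 3.
(1.960 + 1.036) / 0.3095 = 2.996 / 0.3095 = 9.680.
n = 9.680² + 3 = 93.70 + 3 = 96.7.
Round up.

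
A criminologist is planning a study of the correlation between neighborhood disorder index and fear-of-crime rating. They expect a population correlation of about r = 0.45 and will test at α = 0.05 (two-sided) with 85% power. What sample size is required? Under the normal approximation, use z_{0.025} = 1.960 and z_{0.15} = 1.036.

Fisher's z: C = ½·ln((1+r)/(1−r)) = ½·ln(2.6364) = 0.4847.
n = ((z_{α/2} + z_β)/C)² + 3.
(1.960 + 1.036) / 0.4847 = 2.996 / 0.4847 = 6.181.
n = 6.181² + 3 = 38.21 + 3 = 41.2.
Round up.

n = 42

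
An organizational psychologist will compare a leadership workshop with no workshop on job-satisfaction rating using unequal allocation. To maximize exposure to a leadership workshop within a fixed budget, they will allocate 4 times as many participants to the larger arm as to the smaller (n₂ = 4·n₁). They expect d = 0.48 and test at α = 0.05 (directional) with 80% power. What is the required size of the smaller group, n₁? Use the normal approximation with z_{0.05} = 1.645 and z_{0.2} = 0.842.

n₁ = 34

With allocation ratio k = n₂/n₁ = 4, Var(x̄₁−x̄₂) = σ²(1/n₁ + 1/(k·n₁)) = σ²·(k+1)/(k·n₁).
So n₁ = (1 + 1/k)·((z_{α} + z_β)/d)² = 1.250 × (2.487/0.48)².
n₁ = 1.250 × 26.85 = 33.6.
Round up: n₁ = 34, giving n₂ = 4 × 34 = 136.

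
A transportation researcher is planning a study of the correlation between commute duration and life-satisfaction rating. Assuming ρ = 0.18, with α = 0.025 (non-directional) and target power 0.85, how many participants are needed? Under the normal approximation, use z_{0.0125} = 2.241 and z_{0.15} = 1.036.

Fisher's z: C = ½·ln((1+r)/(1−r)) = ½·ln(1.4390) = 0.1820.
n = ((z_{α/2} + z_β)/C)² + 3.
(2.241 + 1.036) / 0.1820 = 3.277 / 0.1820 = 18.005.
n = 18.005² + 3 = 324.20 + 3 = 327.2.
Round up.

n = 328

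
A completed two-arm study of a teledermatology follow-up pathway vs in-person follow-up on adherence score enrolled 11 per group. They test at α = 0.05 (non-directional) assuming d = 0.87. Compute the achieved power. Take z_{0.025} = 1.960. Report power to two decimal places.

power ≈ 0.53

For two equal groups, power = Φ(d·√(n/2) − z_{α/2}).
d·√(n/2) = 0.87 × √(11/2) = 0.87 × 2.345 = 2.040.
z_β = 2.040 − 1.960 = 0.080.
Power = Φ(0.080) = 0.532.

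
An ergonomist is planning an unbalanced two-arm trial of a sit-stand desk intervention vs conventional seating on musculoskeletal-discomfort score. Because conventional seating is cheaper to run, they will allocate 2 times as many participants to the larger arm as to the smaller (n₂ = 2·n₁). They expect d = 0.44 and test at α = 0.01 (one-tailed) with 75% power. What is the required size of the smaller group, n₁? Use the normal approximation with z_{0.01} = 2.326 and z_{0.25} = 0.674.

n₁ = 70

With allocation ratio k = n₂/n₁ = 2, Var(x̄₁−x̄₂) = σ²(1/n₁ + 1/(k·n₁)) = σ²·(k+1)/(k·n₁).
So n₁ = (1 + 1/k)·((z_{α} + z_β)/d)² = 1.500 × (3.000/0.44)².
n₁ = 1.500 × 46.49 = 69.7.
Round up: n₁ = 70, giving n₂ = 2 × 70 = 140.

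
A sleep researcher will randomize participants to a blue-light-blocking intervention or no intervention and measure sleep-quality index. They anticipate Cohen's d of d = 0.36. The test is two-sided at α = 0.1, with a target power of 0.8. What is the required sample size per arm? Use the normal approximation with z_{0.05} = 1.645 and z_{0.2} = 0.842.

n = 96 per group

For two independent groups with equal n: n = 2·((z_{α/2} + z_β) / d)².
z_{α/2} + z_β = 1.645 + 0.842 = 2.487.
n = 2 × (2.487 / 0.36)² = 2 × 6.908² = 2 × 47.73 = 95.5.
Round up to the next whole participant.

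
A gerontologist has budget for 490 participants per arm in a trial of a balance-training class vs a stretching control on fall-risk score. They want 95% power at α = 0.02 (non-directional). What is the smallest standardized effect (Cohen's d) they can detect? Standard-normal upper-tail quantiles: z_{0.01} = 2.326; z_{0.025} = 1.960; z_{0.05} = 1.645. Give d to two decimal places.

For two independent groups of n = 490 each: d_min = (z_{α/2} + z_β)·√(2/n).
z-sum = 2.326 + 1.645 = 3.971.
d_min = 3.971 × √(2/490) = 3.971 × 0.0639 = 0.254.

d_min ≈ 0.25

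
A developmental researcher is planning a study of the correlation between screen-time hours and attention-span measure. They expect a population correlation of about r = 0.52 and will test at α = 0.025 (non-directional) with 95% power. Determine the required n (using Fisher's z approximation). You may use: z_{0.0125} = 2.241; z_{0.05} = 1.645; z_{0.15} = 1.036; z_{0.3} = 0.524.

n = 49

Fisher's z: C = ½·ln((1+r)/(1−r)) = ½·ln(3.1667) = 0.5763.
n = ((z_{α/2} + z_β)/C)² + 3.
(2.241 + 1.645) / 0.5763 = 3.886 / 0.5763 = 6.743.
n = 6.743² + 3 = 45.47 + 3 = 48.5.
Round up.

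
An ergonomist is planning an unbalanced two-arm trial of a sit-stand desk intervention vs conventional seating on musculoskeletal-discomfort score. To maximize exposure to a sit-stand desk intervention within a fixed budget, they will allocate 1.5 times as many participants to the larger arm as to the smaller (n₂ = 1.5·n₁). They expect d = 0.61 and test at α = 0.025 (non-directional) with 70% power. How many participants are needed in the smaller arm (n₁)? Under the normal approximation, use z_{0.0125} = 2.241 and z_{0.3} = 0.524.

n₁ = 35

With allocation ratio k = n₂/n₁ = 1.5, Var(x̄₁−x̄₂) = σ²(1/n₁ + 1/(k·n₁)) = σ²·(k+1)/(k·n₁).
So n₁ = (1 + 1/k)·((z_{α/2} + z_β)/d)² = 1.667 × (2.765/0.61)².
n₁ = 1.667 × 20.55 = 34.2.
Round up: n₁ = 35, giving n₂ = ⌈1.5 × 35⌉ = ⌈52.5⌉ = 53.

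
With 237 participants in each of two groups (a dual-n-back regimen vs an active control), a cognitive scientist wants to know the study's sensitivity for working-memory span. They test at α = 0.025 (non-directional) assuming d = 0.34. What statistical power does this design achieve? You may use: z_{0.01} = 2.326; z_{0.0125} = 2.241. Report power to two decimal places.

For two equal groups, power = Φ(d·√(n/2) − z_{α/2}).
d·√(n/2) = 0.34 × √(237/2) = 0.34 × 10.886 = 3.701.
z_β = 3.701 − 2.241 = 1.460.
Power = Φ(1.460) = 0.928.

power ≈ 0.93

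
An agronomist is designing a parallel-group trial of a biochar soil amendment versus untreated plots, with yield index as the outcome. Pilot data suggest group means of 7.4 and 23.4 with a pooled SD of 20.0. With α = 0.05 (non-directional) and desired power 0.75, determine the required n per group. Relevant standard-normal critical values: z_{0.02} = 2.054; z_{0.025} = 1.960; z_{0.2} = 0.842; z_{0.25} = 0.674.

Cohen's d = |M₁ − M₂| / SD_pooled = |7.4 − 23.4| / 20.0 = 16.0 / 20.0 = 0.800.
For two independent groups with equal n: n = 2·((z_{α/2} + z_β) / d)².
z_{α/2} + z_β = 1.960 + 0.674 = 2.634.
n = 2 × (2.634 / 0.800)² = 2 × 3.292² = 2 × 10.84 = 21.7.
Round up to the next whole participant.

n = 22 per group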